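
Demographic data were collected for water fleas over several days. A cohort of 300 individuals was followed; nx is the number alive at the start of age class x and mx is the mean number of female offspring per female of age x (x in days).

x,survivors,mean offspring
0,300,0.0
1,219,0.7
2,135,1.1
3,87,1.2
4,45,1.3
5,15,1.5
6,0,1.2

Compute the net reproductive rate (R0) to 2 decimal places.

1.62

lx = nx/n0 = nx/300: 1, 0.73, 0.45, 0.29, 0.15, 0.05, 0
lx·mx by age: 0, 0.511, 0.495, 0.348, 0.195, 0.075, 0
R0 = Σ lx·mx = 1.624 → 1.62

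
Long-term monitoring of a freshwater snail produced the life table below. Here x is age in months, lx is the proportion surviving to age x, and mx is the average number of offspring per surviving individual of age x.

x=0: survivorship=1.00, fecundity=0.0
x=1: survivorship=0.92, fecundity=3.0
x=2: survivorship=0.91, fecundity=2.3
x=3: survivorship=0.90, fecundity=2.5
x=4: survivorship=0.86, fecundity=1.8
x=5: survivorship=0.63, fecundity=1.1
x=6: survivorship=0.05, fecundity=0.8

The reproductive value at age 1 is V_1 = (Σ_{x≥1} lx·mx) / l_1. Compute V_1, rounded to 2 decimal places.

lx·mx for x ≥ 1: 2.76, 2.093, 2.25, 1.548, 0.693, 0.04 → sum = 9.384
V_1 = 9.384 / l_1 = 9.384 / 0.92 = 10.2 → 10.20

10.20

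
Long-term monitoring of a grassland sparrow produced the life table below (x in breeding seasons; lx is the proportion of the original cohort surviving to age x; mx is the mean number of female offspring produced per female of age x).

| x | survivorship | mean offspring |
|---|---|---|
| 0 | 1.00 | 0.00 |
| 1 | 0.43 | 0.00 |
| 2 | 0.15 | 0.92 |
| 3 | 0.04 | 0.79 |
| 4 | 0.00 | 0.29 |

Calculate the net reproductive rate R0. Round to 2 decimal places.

0.17

lx·mx by age: 0, 0, 0.138, 0.0316, 0
R0 = Σ lx·mx = 0.1696 → 0.17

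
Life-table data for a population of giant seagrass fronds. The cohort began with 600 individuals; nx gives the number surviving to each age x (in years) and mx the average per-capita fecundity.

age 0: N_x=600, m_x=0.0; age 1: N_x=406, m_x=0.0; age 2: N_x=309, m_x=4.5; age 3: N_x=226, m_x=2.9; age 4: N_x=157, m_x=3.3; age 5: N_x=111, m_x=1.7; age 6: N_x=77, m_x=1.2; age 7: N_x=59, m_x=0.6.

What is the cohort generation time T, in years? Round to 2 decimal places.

lx = nx/n0 = nx/600: 1, 0.67667…, 0.515, 0.37667…, 0.26167…, 0.185, 0.12833…, 0.09833…
lx·mx: 0, 0, 2.3175, 1.092333…, 0.8635…, 0.3145, 0.154…, 0.059… → R0 = 4.800833…
x·lx·mx: 0, 0, 4.635, 3.277…, 3.454…, 1.5725, 0.924…, 0.413… → Σ = 14.2755…
T = 14.2755… / 4.800833… = 2.973546… → 2.97

2.97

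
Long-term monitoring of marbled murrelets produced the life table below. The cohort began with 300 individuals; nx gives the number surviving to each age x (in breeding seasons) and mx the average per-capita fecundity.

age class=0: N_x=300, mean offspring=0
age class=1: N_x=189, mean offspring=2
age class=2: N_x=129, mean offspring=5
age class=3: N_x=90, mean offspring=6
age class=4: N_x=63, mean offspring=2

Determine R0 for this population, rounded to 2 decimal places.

5.63

lx = nx/n0 = nx/300: 1, 0.63, 0.43, 0.3, 0.21
lx·mx by age: 0, 1.26, 2.15, 1.8, 0.42
R0 = Σ lx·mx = 5.63 → 5.63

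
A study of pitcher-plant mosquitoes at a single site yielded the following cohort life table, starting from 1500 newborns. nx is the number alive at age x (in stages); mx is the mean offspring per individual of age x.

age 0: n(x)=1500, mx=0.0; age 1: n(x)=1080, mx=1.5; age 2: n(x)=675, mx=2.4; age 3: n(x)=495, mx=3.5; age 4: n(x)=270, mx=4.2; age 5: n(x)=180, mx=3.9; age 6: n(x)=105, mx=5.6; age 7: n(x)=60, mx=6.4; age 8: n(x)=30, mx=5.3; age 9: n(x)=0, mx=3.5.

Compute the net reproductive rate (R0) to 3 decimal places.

lx = nx/n0 = nx/1500: 1, 0.72, 0.45, 0.33, 0.18, 0.12, 0.07, 0.04, 0.02, 0
lx·mx by age: 0, 1.08, 1.08, 1.155, 0.756, 0.468, 0.392, 0.256, 0.106, 0
R0 = Σ lx·mx = 5.293 → 5.293

5.293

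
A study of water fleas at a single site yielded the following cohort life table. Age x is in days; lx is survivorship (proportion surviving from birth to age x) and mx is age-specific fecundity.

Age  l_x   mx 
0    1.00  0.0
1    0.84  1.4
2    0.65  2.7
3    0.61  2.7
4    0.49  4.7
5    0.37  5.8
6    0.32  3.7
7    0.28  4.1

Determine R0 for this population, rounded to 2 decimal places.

lx·mx by age: 0, 1.176, 1.755, 1.647, 2.303, 2.146, 1.184, 1.148
R0 = Σ lx·mx = 11.359 → 11.36

11.36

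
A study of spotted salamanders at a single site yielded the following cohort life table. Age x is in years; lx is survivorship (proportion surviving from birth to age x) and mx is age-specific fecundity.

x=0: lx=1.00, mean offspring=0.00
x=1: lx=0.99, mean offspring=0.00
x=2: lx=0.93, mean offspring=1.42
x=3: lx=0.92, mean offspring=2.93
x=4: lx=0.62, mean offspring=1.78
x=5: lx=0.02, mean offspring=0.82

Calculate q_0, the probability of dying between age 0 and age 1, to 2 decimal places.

q_0 = (l_0 − l_1) / l_0 = (1 − 0.99) / 1
     = 0.01 / 1 = 0.01 → 0.01

0.01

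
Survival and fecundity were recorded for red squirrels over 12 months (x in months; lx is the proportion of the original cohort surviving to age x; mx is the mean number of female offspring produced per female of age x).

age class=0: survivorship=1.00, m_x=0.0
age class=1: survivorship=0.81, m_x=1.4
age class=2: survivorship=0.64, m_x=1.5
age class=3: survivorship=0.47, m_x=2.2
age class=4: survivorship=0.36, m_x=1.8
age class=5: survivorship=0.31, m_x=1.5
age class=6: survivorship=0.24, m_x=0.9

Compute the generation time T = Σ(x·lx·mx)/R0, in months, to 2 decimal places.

lx·mx: 0, 1.134, 0.96, 1.034, 0.648, 0.465, 0.216 → R0 = 4.457
x·lx·mx: 0, 1.134, 1.92, 3.102, 2.592, 2.325, 1.296 → Σ = 12.369
T = 12.369 / 4.457 = 2.775185… → 2.78

2.78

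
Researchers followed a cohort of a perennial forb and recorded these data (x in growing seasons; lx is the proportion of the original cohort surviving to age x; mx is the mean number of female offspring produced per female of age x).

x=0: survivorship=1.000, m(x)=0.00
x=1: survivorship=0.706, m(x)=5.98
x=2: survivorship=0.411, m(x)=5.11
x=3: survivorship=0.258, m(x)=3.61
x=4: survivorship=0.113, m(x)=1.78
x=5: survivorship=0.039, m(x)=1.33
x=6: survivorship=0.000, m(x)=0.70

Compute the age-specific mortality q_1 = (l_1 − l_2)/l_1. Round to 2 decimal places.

q_1 = (l_1 − l_2) / l_1 = (0.706 − 0.411) / 0.706
     = 0.295 / 0.706 = 0.417847… → 0.42

0.42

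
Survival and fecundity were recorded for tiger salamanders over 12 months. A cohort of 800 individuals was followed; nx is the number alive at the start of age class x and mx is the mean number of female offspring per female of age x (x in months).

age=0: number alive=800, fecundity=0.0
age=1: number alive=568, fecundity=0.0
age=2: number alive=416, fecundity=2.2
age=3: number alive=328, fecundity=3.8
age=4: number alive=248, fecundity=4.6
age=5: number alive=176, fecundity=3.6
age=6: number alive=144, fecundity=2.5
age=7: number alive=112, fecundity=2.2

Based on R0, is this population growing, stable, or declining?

growing

lx = nx/n0 = nx/800: 1, 0.71, 0.52, 0.41, 0.31, 0.22, 0.18, 0.14
R0 = Σ lx·mx = 0 + 0 + 1.144 + 1.558 + 1.426 + 0.792 + 0.45 + 0.308 = 5.678
R0 > 1, so the population is growing.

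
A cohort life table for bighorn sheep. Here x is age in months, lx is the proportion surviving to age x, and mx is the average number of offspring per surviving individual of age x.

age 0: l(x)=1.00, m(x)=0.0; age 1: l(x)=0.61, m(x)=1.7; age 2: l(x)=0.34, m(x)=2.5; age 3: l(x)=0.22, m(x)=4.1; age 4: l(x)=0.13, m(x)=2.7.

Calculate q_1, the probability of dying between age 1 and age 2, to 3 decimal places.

0.443

q_1 = (l_1 − l_2) / l_1 = (0.61 − 0.34) / 0.61
     = 0.27 / 0.61 = 0.442623… → 0.443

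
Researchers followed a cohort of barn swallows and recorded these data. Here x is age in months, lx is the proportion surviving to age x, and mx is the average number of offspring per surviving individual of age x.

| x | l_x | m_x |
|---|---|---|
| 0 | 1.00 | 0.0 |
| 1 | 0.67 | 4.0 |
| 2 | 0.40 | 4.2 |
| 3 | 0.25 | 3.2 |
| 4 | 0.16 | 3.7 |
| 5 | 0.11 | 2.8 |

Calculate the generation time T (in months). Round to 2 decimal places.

2.04

lx·mx: 0, 2.68, 1.68, 0.8, 0.592, 0.308 → R0 = 6.06
x·lx·mx: 0, 2.68, 3.36, 2.4, 2.368, 1.54 → Σ = 12.348
T = 12.348 / 6.06 = 2.037624… → 2.04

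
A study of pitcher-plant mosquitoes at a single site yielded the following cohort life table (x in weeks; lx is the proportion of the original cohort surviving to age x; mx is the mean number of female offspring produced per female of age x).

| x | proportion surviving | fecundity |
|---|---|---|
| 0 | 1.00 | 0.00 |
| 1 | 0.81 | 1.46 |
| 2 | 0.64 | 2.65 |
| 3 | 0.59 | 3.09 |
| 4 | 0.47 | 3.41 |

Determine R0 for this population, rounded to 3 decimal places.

6.304

lx·mx by age: 0, 1.1826, 1.696, 1.8231, 1.6027
R0 = Σ lx·mx = 6.3044 → 6.304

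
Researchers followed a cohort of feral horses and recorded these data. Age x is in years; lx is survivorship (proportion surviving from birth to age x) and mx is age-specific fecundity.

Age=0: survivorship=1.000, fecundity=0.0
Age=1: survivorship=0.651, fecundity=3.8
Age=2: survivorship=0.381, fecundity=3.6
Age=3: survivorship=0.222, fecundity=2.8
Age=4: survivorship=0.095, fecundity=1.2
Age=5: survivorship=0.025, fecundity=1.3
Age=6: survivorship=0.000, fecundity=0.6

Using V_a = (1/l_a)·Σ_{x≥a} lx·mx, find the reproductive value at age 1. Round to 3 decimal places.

7.087

lx·mx for x ≥ 1: 2.4738, 1.3716, 0.6216, 0.114, 0.0325, 0 → sum = 4.6135
V_1 = 4.6135 / l_1 = 4.6135 / 0.651 = 7.08679… → 7.087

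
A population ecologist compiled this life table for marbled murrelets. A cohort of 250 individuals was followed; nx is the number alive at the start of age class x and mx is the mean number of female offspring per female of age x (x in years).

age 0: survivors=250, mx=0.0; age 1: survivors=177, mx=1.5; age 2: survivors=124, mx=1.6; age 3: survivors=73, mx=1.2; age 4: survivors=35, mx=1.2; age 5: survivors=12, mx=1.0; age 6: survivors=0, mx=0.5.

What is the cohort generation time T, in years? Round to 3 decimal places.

lx = nx/n0 = nx/250: 1, 0.708, 0.496, 0.292, 0.14, 0.048, 0
lx·mx: 0, 1.062, 0.7936, 0.3504, 0.168, 0.048, 0 → R0 = 2.422
x·lx·mx: 0, 1.062, 1.5872, 1.0512, 0.672, 0.24, 0 → Σ = 4.6124
T = 4.6124 / 2.422 = 1.904377… → 1.904

1.904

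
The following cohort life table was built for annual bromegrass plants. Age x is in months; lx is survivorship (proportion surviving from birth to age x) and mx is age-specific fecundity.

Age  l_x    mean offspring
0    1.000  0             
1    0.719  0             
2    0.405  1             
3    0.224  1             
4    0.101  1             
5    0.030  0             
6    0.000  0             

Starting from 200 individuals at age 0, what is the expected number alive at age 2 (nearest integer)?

81

Expected survivors = N0 · l_2 = 200 × 0.405 = 81 → 81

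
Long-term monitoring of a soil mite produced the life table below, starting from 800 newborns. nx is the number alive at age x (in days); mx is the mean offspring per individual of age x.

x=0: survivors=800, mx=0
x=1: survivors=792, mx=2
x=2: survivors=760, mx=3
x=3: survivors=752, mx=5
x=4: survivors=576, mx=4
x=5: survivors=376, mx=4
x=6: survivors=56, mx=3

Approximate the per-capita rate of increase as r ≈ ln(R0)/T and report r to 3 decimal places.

0.882

lx = nx/n0 = nx/800: 1, 0.99, 0.95, 0.94, 0.72, 0.47, 0.07
R0 = Σ lx·mx = 0 + 1.98 + 2.85 + 4.7 + 2.88 + 1.88 + 0.21 = 14.5
Σ x·lx·mx = 43.96; T = 43.96/14.5 = 3.03172…
r ≈ ln(R0)/T = ln(14.5)/3.03172… = 0.88206… → 0.882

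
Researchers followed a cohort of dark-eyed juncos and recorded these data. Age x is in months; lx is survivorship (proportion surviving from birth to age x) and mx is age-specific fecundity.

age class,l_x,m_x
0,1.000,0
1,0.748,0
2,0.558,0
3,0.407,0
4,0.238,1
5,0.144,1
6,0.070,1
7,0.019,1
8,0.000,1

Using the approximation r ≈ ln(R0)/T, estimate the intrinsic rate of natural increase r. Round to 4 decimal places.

-0.1594

R0 = Σ lx·mx = 0 + 0 + 0 + 0 + 0.238 + 0.144 + 0.07 + 0.019 + 0 = 0.471
Σ x·lx·mx = 2.225; T = 2.225/0.471 = 4.72399…
r ≈ ln(R0)/T = ln(0.471)/4.72399… = -0.159377… → -0.1594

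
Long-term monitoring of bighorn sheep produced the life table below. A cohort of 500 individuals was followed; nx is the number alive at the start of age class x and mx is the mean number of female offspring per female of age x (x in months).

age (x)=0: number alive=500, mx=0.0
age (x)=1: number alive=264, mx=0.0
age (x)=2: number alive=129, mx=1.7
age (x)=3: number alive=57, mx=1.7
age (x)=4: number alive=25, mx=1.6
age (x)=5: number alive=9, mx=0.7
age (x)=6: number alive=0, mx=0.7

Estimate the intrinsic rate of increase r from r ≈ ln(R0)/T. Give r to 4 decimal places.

lx = nx/n0 = nx/500: 1, 0.528, 0.258, 0.114, 0.05, 0.018, 0
R0 = Σ lx·mx = 0 + 0 + 0.4386 + 0.1938 + 0.08 + 0.0126 + 0 = 0.725
Σ x·lx·mx = 1.8416; T = 1.8416/0.725 = 2.54014…
r ≈ ln(R0)/T = ln(0.725)/2.54014… = -0.126601… → -0.1266

-0.1266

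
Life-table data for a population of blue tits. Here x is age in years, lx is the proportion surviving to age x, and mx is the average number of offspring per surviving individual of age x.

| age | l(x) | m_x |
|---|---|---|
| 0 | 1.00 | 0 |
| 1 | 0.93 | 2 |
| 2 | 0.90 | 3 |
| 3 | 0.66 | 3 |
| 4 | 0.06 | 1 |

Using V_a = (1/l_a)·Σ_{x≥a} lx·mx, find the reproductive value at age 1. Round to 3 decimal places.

lx·mx for x ≥ 1: 1.86, 2.7, 1.98, 0.06 → sum = 6.6
V_1 = 6.6 / l_1 = 6.6 / 0.93 = 7.096774… → 7.097

7.097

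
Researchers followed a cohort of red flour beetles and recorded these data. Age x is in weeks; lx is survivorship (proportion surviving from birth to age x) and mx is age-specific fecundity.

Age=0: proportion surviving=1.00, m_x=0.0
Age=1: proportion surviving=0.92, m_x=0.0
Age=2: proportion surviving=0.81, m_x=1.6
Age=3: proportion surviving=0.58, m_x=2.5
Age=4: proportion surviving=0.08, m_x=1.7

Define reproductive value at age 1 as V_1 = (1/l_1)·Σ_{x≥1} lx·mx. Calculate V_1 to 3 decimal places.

lx·mx for x ≥ 1: 0, 1.296, 1.45, 0.136 → sum = 2.882
V_1 = 2.882 / l_1 = 2.882 / 0.92 = 3.132609… → 3.133

3.133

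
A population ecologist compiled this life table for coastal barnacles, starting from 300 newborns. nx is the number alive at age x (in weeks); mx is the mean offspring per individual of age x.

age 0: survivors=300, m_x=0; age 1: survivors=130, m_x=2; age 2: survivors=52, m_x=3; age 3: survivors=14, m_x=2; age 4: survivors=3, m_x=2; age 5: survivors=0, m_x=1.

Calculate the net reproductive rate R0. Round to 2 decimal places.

1.50

lx = nx/n0 = nx/300: 1, 0.43333…, 0.17333…, 0.04667…, 0.01, 0
lx·mx by age: 0, 0.866667…, 0.52…, 0.093333…, 0.02, 0
R0 = Σ lx·mx = 1.5… → 1.50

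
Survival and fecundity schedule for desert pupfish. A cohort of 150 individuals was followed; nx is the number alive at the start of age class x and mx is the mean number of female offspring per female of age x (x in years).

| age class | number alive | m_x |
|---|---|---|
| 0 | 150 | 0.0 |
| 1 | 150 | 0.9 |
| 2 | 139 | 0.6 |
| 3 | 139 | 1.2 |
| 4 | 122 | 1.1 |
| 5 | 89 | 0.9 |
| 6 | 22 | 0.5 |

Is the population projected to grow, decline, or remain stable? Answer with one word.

growing

lx = nx/n0 = nx/150: 1, 1, 0.92667…, 0.92667…, 0.81333…, 0.59333…, 0.14667…
R0 = Σ lx·mx = 0 + 0.9 + 0.556… + 1.112… + 0.894667… + 0.534… + 0.073333… = 4.07…
R0 > 1, so the population is growing.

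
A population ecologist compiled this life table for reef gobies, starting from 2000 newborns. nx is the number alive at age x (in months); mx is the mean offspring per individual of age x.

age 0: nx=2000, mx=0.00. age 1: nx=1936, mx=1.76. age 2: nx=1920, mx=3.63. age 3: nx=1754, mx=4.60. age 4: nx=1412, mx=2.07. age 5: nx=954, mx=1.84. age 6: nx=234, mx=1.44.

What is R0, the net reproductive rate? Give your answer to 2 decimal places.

11.73

lx = nx/n0 = nx/2000: 1, 0.968, 0.96, 0.877, 0.706, 0.477, 0.117
lx·mx by age: 0, 1.70368, 3.4848, 4.0342, 1.46142, 0.87768, 0.16848
R0 = Σ lx·mx = 11.73026 → 11.73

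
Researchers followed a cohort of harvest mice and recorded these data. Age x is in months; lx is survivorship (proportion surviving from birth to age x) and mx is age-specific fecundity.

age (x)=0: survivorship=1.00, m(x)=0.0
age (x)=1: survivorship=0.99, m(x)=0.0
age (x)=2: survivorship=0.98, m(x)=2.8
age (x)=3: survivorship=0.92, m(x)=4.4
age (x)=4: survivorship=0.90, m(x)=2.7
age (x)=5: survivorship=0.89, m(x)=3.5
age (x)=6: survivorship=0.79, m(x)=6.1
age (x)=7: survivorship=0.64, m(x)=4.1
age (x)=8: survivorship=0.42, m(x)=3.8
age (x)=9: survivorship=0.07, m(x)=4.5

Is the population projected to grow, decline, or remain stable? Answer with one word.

R0 = Σ lx·mx = 0 + 0 + 2.744 + 4.048 + 2.43 + 3.115 + 4.819 + 2.624 + 1.596 + 0.315 = 21.691
R0 > 1, so the population is growing.

growing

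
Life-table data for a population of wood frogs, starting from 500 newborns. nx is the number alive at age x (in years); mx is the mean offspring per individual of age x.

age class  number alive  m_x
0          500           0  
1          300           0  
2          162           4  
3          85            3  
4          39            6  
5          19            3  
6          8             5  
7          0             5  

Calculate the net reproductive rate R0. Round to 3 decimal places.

lx = nx/n0 = nx/500: 1, 0.6, 0.324, 0.17, 0.078, 0.038, 0.016, 0
lx·mx by age: 0, 0, 1.296, 0.51, 0.468, 0.114, 0.08, 0
R0 = Σ lx·mx = 2.468 → 2.468

2.468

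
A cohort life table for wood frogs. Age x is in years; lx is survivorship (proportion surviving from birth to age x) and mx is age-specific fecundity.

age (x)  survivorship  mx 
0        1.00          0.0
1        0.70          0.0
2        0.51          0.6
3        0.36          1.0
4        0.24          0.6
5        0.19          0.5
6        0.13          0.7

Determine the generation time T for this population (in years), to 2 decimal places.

lx·mx: 0, 0, 0.306, 0.36, 0.144, 0.095, 0.091 → R0 = 0.996
x·lx·mx: 0, 0, 0.612, 1.08, 0.576, 0.475, 0.546 → Σ = 3.289
T = 3.289 / 0.996 = 3.302209… → 3.30

3.30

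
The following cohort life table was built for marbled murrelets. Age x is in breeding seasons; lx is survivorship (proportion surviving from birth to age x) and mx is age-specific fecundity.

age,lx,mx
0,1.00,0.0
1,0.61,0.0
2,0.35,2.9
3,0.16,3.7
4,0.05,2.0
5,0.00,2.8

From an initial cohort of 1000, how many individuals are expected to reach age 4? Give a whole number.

Expected survivors = N0 · l_4 = 1000 × 0.05 = 50 → 50

50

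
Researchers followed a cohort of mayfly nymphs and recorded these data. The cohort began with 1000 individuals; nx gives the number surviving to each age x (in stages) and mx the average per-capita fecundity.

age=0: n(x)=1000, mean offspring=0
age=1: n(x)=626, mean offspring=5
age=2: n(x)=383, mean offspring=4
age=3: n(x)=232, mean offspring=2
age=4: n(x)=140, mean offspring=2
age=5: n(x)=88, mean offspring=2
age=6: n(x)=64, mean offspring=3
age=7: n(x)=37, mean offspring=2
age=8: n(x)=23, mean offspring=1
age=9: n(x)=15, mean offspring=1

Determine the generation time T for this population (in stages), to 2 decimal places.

lx = nx/n0 = nx/1000: 1, 0.626, 0.383, 0.232, 0.14, 0.088, 0.064, 0.037, 0.023, 0.015
lx·mx: 0, 3.13, 1.532, 0.464, 0.28, 0.176, 0.192, 0.074, 0.023, 0.015 → R0 = 5.886
x·lx·mx: 0, 3.13, 3.064, 1.392, 1.12, 0.88, 1.152, 0.518, 0.184, 0.135 → Σ = 11.575
T = 11.575 / 5.886 = 1.966531… → 1.97

1.97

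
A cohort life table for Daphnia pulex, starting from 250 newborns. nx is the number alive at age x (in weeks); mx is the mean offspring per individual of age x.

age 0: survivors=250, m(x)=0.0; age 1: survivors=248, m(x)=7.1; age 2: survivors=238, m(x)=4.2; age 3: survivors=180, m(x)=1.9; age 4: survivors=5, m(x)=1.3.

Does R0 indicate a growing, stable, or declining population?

lx = nx/n0 = nx/250: 1, 0.992, 0.952, 0.72, 0.02
R0 = Σ lx·mx = 0 + 7.0432 + 3.9984 + 1.368 + 0.026 = 12.4356
R0 > 1, so the population is growing.

growing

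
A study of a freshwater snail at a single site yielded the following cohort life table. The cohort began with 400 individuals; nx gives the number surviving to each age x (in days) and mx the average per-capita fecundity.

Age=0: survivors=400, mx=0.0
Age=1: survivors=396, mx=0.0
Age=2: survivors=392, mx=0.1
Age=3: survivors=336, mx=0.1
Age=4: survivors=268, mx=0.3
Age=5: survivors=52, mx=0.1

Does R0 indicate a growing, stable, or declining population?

lx = nx/n0 = nx/400: 1, 0.99, 0.98, 0.84, 0.67, 0.13
R0 = Σ lx·mx = 0 + 0 + 0.098 + 0.084 + 0.201 + 0.013 = 0.396
R0 < 1, so the population is declining.

declining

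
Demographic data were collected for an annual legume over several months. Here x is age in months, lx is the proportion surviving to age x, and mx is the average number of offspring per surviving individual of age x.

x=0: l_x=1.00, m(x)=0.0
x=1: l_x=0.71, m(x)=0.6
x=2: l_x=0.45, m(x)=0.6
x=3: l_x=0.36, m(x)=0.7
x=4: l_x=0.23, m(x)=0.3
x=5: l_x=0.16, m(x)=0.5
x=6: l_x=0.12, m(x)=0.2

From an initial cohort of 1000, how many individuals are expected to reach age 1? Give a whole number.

Expected survivors = N0 · l_1 = 1000 × 0.71 = 710 → 710

710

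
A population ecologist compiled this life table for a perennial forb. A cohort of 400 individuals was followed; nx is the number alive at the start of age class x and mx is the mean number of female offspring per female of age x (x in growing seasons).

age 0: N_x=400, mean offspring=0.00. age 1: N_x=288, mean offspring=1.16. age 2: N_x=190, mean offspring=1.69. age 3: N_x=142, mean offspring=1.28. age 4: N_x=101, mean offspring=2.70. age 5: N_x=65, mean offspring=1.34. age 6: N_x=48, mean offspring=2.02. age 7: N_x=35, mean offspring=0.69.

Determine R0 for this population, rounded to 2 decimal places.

3.29

lx = nx/n0 = nx/400: 1, 0.72, 0.475, 0.355, 0.2525, 0.1625, 0.12, 0.0875
lx·mx by age: 0, 0.8352, 0.80275, 0.4544, 0.68175, 0.21775, 0.2424, 0.060375
R0 = Σ lx·mx = 3.294625 → 3.29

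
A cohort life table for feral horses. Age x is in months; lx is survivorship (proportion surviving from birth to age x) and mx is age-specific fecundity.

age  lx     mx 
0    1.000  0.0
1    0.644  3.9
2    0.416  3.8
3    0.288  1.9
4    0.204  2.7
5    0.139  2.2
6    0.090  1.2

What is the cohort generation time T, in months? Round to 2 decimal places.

2.09

lx·mx: 0, 2.5116, 1.5808, 0.5472, 0.5508, 0.3058, 0.108 → R0 = 5.6042
x·lx·mx: 0, 2.5116, 3.1616, 1.6416, 2.2032, 1.529, 0.648 → Σ = 11.695
T = 11.695 / 5.6042 = 2.086828… → 2.09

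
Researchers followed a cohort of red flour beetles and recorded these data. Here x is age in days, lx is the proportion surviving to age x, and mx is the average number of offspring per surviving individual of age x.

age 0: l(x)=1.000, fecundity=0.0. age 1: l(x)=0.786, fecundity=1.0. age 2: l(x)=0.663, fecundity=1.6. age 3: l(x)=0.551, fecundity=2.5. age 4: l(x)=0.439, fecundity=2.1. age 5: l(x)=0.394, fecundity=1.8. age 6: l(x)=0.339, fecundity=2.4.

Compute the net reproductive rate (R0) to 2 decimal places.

lx·mx by age: 0, 0.786, 1.0608, 1.3775, 0.9219, 0.7092, 0.8136
R0 = Σ lx·mx = 5.669 → 5.67

5.67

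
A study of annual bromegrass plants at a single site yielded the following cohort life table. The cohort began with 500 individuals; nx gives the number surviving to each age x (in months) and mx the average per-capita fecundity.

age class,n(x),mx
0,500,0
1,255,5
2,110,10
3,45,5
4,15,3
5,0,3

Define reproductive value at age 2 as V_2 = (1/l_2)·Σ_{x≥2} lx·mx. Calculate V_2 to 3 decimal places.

12.455

lx = nx/n0 = nx/500: 1, 0.51, 0.22, 0.09, 0.03, 0
lx·mx for x ≥ 2: 2.2, 0.45, 0.09, 0 → sum = 2.74
V_2 = 2.74 / l_2 = 2.74 / 0.22 = 12.454545… → 12.455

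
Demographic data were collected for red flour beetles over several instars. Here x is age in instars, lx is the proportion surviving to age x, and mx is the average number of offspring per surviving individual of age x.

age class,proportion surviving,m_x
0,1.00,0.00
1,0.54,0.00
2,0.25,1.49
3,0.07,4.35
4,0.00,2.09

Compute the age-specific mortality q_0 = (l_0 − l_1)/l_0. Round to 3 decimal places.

0.460

q_0 = (l_0 − l_1) / l_0 = (1 − 0.54) / 1
     = 0.46 / 1 = 0.46 → 0.460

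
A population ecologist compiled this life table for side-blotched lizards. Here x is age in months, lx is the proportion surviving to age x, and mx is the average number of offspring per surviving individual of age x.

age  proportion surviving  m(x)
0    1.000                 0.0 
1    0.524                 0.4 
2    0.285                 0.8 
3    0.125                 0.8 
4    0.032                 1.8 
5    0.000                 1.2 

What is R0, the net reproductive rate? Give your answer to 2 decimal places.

0.60

lx·mx by age: 0, 0.2096, 0.228, 0.1, 0.0576, 0
R0 = Σ lx·mx = 0.5952 → 0.60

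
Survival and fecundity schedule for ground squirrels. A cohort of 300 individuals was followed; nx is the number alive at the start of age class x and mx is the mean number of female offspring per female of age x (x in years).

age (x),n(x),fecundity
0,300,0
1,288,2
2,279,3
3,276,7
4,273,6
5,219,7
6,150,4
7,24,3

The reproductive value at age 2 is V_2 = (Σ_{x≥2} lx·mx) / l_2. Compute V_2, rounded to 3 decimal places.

lx = nx/n0 = nx/300: 1, 0.96, 0.93, 0.92, 0.91, 0.73, 0.5, 0.08
lx·mx for x ≥ 2: 2.79, 6.44, 5.46, 5.11, 2, 0.24 → sum = 22.04
V_2 = 22.04 / l_2 = 22.04 / 0.93 = 23.698925… → 23.699

23.699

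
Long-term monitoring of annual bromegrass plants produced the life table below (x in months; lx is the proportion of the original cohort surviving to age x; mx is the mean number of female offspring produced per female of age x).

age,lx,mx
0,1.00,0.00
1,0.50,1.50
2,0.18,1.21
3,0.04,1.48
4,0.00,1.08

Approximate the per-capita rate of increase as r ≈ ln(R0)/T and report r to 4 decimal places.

0.0201

R0 = Σ lx·mx = 0 + 0.75 + 0.2178 + 0.0592 + 0 = 1.027
Σ x·lx·mx = 1.3632; T = 1.3632/1.027 = 1.32736…
r ≈ ln(R0)/T = ln(1.027)/1.32736… = 0.020071… → 0.0201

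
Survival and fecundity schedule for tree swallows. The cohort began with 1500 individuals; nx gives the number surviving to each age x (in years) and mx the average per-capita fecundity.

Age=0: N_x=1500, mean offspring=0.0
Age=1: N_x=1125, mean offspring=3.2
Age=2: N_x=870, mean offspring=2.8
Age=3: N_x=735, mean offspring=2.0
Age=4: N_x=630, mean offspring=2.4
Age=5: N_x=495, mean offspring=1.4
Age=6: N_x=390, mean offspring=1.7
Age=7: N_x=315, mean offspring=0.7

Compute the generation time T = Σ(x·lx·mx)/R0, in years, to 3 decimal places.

2.635

lx = nx/n0 = nx/1500: 1, 0.75, 0.58, 0.49, 0.42, 0.33, 0.26, 0.21
lx·mx: 0, 2.4, 1.624, 0.98, 1.008, 0.462, 0.442, 0.147 → R0 = 7.063
x·lx·mx: 0, 2.4, 3.248, 2.94, 4.032, 2.31, 2.652, 1.029 → Σ = 18.611
T = 18.611 / 7.063 = 2.634999… → 2.635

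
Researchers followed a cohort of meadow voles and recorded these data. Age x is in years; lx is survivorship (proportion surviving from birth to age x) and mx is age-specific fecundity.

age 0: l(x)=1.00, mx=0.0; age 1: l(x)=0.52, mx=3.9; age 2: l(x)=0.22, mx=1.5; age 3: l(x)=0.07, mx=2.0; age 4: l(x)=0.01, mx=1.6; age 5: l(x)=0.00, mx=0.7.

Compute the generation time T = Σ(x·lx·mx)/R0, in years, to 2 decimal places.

lx·mx: 0, 2.028, 0.33, 0.14, 0.016, 0 → R0 = 2.514
x·lx·mx: 0, 2.028, 0.66, 0.42, 0.064, 0 → Σ = 3.172
T = 3.172 / 2.514 = 1.261734… → 1.26

1.26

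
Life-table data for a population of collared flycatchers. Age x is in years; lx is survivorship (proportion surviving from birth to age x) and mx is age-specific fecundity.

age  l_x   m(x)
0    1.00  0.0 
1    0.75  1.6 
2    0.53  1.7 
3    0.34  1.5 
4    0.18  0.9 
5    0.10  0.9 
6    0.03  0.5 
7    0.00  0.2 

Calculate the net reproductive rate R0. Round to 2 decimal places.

2.88

lx·mx by age: 0, 1.2, 0.901, 0.51, 0.162, 0.09, 0.015, 0
R0 = Σ lx·mx = 2.878 → 2.88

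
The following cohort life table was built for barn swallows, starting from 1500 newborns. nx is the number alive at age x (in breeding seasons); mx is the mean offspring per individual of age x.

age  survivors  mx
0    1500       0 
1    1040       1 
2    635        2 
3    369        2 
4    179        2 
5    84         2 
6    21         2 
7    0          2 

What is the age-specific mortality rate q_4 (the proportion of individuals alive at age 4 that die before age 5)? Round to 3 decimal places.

lx = nx/n0 = nx/1500: 1, 0.69333…, 0.42333…, 0.246, 0.11933…, 0.056, 0.014, 0
q_4 = (l_4 − l_5) / l_4 = (0.119333… − 0.056) / 0.119333…
     = 0.063333… / 0.119333… = 0.530726… → 0.531

0.531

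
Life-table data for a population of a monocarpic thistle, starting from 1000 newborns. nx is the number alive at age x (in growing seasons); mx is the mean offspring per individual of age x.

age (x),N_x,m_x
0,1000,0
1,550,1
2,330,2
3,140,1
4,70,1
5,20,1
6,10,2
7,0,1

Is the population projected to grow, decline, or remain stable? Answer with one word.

lx = nx/n0 = nx/1000: 1, 0.55, 0.33, 0.14, 0.07, 0.02, 0.01, 0
R0 = Σ lx·mx = 0 + 0.55 + 0.66 + 0.14 + 0.07 + 0.02 + 0.02 + 0 = 1.46
R0 > 1, so the population is growing.

growing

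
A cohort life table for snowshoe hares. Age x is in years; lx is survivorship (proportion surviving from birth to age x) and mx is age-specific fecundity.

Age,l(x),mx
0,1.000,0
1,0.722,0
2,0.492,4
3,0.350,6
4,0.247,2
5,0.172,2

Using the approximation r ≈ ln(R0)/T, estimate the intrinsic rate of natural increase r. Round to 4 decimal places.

R0 = Σ lx·mx = 0 + 0 + 1.968 + 2.1 + 0.494 + 0.344 = 4.906
Σ x·lx·mx = 13.932; T = 13.932/4.906 = 2.83979…
r ≈ ln(R0)/T = ln(4.906)/2.83979… = 0.560063… → 0.5601

0.5601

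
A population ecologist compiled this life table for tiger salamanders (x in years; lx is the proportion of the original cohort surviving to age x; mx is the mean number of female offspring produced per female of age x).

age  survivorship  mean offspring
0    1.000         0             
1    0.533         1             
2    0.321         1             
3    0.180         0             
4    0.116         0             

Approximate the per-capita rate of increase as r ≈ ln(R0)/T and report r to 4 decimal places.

R0 = Σ lx·mx = 0 + 0.533 + 0.321 + 0 + 0 = 0.854
Σ x·lx·mx = 1.175; T = 1.175/0.854 = 1.37588…
r ≈ ln(R0)/T = ln(0.854)/1.37588… = -0.114708… → -0.1147

-0.1147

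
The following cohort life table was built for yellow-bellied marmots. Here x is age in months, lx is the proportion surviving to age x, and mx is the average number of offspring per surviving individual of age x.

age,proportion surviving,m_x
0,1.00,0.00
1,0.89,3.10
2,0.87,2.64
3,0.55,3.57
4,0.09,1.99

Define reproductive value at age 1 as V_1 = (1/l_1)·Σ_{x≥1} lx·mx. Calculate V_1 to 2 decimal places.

lx·mx for x ≥ 1: 2.759, 2.2968, 1.9635, 0.1791 → sum = 7.1984
V_1 = 7.1984 / l_1 = 7.1984 / 0.89 = 8.08809… → 8.09

8.09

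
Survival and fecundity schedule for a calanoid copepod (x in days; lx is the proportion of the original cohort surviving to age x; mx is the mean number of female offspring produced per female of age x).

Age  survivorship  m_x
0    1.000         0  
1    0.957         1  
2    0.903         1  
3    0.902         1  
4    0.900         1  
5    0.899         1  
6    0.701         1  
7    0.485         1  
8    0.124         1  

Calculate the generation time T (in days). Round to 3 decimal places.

lx·mx: 0, 0.957, 0.903, 0.902, 0.9, 0.899, 0.701, 0.485, 0.124 → R0 = 5.871
x·lx·mx: 0, 0.957, 1.806, 2.706, 3.6, 4.495, 4.206, 3.395, 0.992 → Σ = 22.157
T = 22.157 / 5.871 = 3.773974… → 3.774

3.774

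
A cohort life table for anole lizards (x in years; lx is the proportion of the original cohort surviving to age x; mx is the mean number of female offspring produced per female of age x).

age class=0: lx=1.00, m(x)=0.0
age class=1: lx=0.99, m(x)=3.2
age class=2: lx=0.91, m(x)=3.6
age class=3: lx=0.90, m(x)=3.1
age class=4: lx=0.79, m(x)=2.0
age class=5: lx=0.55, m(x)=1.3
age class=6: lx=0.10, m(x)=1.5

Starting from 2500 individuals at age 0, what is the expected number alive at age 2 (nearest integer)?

Expected survivors = N0 · l_2 = 2500 × 0.91 = 2275 → 2275

2275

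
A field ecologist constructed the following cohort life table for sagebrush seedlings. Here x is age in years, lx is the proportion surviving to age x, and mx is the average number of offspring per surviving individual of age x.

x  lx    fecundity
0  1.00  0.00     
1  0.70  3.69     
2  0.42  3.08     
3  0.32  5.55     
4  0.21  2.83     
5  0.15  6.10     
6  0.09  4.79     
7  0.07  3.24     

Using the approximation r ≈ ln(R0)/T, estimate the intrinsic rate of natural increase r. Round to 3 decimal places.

R0 = Σ lx·mx = 0 + 2.583 + 1.2936 + 1.776 + 0.5943 + 0.915 + 0.4311 + 0.2268 = 7.8198
Σ x·lx·mx = 21.6246; T = 21.6246/7.8198 = 2.76536…
r ≈ ln(R0)/T = ln(7.8198)/2.76536… = 0.74372… → 0.744

0.744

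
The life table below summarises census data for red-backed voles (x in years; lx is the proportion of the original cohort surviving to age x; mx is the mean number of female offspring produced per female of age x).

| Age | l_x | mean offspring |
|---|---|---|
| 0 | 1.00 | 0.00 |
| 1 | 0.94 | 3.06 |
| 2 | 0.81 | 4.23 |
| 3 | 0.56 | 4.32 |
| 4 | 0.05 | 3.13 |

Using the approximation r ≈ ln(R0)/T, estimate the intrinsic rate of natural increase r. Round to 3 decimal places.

1.101

R0 = Σ lx·mx = 0 + 2.8764 + 3.4263 + 2.4192 + 0.1565 = 8.8784
Σ x·lx·mx = 17.6126; T = 17.6126/8.8784 = 1.98376…
r ≈ ln(R0)/T = ln(8.8784)/1.98376… = 1.10075… → 1.101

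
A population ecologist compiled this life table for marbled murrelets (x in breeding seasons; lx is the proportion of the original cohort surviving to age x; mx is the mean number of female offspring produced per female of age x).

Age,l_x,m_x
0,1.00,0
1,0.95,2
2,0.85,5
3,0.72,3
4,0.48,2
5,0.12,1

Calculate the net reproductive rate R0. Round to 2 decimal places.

9.39

lx·mx by age: 0, 1.9, 4.25, 2.16, 0.96, 0.12
R0 = Σ lx·mx = 9.39 → 9.39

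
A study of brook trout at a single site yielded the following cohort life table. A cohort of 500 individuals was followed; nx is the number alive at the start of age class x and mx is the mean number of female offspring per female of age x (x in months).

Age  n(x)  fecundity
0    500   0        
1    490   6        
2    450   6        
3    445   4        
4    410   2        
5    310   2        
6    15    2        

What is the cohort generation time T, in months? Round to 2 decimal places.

lx = nx/n0 = nx/500: 1, 0.98, 0.9, 0.89, 0.82, 0.62, 0.03
lx·mx: 0, 5.88, 5.4, 3.56, 1.64, 1.24, 0.06 → R0 = 17.78
x·lx·mx: 0, 5.88, 10.8, 10.68, 6.56, 6.2, 0.36 → Σ = 40.48
T = 40.48 / 17.78 = 2.276715… → 2.28

2.28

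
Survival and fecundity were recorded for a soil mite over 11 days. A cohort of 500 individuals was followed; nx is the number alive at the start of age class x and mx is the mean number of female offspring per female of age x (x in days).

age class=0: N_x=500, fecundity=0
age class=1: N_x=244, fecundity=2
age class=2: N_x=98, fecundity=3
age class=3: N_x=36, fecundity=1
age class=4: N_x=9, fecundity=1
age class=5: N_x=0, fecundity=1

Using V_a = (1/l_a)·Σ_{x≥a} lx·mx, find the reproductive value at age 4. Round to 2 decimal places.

1.00

lx = nx/n0 = nx/500: 1, 0.488, 0.196, 0.072, 0.018, 0
lx·mx for x ≥ 4: 0.018, 0 → sum = 0.018
V_4 = 0.018 / l_4 = 0.018 / 0.018 = 1 → 1.00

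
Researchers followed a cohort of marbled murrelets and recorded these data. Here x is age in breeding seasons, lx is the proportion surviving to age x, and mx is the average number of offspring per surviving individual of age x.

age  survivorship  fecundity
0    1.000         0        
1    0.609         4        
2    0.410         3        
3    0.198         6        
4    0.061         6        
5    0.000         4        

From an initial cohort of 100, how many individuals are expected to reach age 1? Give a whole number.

Expected survivors = N0 · l_1 = 100 × 0.609 = 60.9 → 61

61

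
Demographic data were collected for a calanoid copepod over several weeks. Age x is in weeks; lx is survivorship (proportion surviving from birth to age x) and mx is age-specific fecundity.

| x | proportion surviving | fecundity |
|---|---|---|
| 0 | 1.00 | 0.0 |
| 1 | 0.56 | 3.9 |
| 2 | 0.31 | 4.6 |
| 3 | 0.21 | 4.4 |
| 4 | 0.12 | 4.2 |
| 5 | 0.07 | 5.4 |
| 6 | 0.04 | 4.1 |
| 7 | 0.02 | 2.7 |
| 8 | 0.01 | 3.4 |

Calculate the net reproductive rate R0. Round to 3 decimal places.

5.668

lx·mx by age: 0, 2.184, 1.426, 0.924, 0.504, 0.378, 0.164, 0.054, 0.034
R0 = Σ lx·mx = 5.668 → 5.668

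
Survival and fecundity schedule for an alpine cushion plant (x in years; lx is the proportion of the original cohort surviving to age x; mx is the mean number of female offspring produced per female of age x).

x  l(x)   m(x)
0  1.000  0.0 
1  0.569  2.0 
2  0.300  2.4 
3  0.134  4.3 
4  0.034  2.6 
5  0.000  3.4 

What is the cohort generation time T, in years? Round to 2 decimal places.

1.85

lx·mx: 0, 1.138, 0.72, 0.5762, 0.0884, 0 → R0 = 2.5226
x·lx·mx: 0, 1.138, 1.44, 1.7286, 0.3536, 0 → Σ = 4.6602
T = 4.6602 / 2.5226 = 1.84738… → 1.85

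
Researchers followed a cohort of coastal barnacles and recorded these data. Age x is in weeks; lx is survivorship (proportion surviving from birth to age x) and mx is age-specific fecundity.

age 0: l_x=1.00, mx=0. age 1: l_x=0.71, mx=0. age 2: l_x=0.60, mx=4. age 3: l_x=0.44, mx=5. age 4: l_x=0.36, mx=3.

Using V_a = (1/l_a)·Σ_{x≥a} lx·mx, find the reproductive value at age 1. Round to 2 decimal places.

8.00

lx·mx for x ≥ 1: 0, 2.4, 2.2, 1.08 → sum = 5.68
V_1 = 5.68 / l_1 = 5.68 / 0.71 = 8 → 8.00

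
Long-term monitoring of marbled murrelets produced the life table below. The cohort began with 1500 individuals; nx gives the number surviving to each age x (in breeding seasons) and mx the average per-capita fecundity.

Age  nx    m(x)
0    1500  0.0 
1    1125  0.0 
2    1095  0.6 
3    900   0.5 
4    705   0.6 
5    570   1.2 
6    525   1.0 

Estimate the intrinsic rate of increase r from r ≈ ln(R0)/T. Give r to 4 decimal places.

0.1509

lx = nx/n0 = nx/1500: 1, 0.75, 0.73, 0.6, 0.47, 0.38, 0.35
R0 = Σ lx·mx = 0 + 0 + 0.438 + 0.3 + 0.282 + 0.456 + 0.35 = 1.826
Σ x·lx·mx = 7.284; T = 7.284/1.826 = 3.98905…
r ≈ ln(R0)/T = ln(1.826)/3.98905… = 0.150945… → 0.1509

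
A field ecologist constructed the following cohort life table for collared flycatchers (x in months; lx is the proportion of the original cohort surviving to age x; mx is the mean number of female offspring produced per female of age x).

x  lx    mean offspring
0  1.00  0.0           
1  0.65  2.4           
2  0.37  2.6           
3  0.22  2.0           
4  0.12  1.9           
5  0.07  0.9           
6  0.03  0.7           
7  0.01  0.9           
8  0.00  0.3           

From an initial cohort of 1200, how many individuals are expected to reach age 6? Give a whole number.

Expected survivors = N0 · l_6 = 1200 × 0.03 = 36 → 36

36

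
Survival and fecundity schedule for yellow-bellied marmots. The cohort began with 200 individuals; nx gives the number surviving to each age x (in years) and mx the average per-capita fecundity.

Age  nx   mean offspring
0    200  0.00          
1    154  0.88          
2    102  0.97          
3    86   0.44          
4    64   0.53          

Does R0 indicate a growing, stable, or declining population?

lx = nx/n0 = nx/200: 1, 0.77, 0.51, 0.43, 0.32
R0 = Σ lx·mx = 0 + 0.6776 + 0.4947 + 0.1892 + 0.1696 = 1.5311
R0 > 1, so the population is growing.

growing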